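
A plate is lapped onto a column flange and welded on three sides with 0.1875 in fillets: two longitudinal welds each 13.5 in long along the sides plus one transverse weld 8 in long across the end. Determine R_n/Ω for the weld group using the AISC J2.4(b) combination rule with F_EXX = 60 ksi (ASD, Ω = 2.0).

t_e = 0.707 × 0.1875 = 0.1326 in.
R_nwl = 0.6 × 60 × 0.1326 × 27 = 128.9 kip (longitudinal, 2 welds).
R_nwt = 0.6 × 60 × 0.1326 × 8 = 38.18 kip (transverse, base value).
(i) R_nwl + R_nwt = 167 kip; (ii) 0.85 R_nwl + 1.5 R_nwt = 166.8 kip.
R_n = max = 167 kip [governs: (i)]; R_n/Ω = 83.51 kip.

R_n/Ω ≈ 83.5 kip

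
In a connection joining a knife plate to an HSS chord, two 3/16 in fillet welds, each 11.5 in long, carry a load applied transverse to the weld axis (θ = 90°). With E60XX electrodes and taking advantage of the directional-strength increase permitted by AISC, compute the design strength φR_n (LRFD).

E60XX → F_EXX = 60 ksi.
t_e = 0.707 × 0.1875 = 0.1326 in; A_we = 0.1326 × 23 = 3.049 in².
Directional factor: 1.0 + 0.5 sin^1.5(90°) = 1.5.
F_nw = 0.6 × 60 × 1.5 = 54 ksi.
φR_n = 0.75 × 54 × 3.049 = 123.5 kips.

φR_n ≈ 123 kips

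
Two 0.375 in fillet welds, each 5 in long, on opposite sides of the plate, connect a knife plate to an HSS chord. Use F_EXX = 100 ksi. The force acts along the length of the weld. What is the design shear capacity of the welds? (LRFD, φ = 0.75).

φR_n ≈ 119 kip

Effective throat t_e = 0.707 × 0.375 = 0.2651 in.
Total length L = 10 in; A_we = 0.2651 × 10 = 2.651 in².
F_nw = 0.6 F_EXX = 0.6 × 100 = 60 ksi.
φR_n = 0.75 × 60 × 2.651 = 119.3 kip.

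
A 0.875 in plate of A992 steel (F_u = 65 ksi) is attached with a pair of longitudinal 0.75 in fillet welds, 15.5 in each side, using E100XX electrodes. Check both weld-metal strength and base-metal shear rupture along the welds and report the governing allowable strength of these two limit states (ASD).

E100XX → F_EXX = 100 ksi.
t_e = 0.707 × 0.75 = 0.5302 in; L = 31 in.
Weld metal: R_n/Ω = (1/2.0) × 0.6 × 100 × 0.5302 × 31 = 493.1 kip.
Base metal (shear rupture): R_n/Ω = (1/2.0) × 0.6 × 65 × 0.875 × 31 = 528.9 kip.
Governing: weld metal.

R_n/Ω ≈ 493 kip (weld metal governs)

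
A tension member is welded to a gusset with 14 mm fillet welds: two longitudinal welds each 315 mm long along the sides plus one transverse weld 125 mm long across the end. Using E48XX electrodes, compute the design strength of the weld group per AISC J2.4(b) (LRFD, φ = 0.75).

E48XX → F_EXX = 480 MPa.
t_e = 0.707 × 14 = 9.898 mm.
R_nwl = 0.6 × 480 × 9.898 × 630 × 10⁻³ = 1796 kN (longitudinal, 2 welds).
R_nwt = 0.6 × 480 × 9.898 × 125 × 10⁻³ = 356.3 kN (transverse, base value).
(i) R_nwl + R_nwt = 2152 kN; (ii) 0.85 R_nwl + 1.5 R_nwt = 2061 kN.
R_n = max = 2152 kN [governs: (i)]; φR_n = 1614 kN.

φR_n ≈ 1610 kN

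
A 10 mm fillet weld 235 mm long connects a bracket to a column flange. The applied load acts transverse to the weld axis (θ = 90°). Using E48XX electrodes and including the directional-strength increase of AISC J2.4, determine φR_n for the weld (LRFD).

φR_n ≈ 538 kN

E48XX → F_EXX = 480 MPa.
t_e = 0.707 × 10 = 7.07 mm; A_we = 7.07 × 235 = 1661 mm².
Directional factor: 1.0 + 0.5 sin^1.5(90°) = 1.5.
F_nw = 0.6 × 480 × 1.5 = 432 MPa.
φR_n = 0.75 × 432 × 1661 × 10⁻³ = 538.3 kN.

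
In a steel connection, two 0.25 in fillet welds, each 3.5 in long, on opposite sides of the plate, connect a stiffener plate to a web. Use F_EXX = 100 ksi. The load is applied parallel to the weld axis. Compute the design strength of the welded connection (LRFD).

Effective throat t_e = 0.707 × 0.25 = 0.1767 in.
Total length L = 7 in; A_we = 0.1767 × 7 = 1.237 in².
F_nw = 0.6 F_EXX = 0.6 × 100 = 60 ksi.
φR_n = 0.75 × 60 × 1.237 = 55.68 kips.

φR_n ≈ 55.7 kips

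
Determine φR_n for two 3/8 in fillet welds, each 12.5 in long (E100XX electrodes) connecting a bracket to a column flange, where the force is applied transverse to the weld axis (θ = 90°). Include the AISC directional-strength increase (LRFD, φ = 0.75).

φR_n ≈ 447 kips

E100XX → F_EXX = 100 ksi.
t_e = 0.707 × 0.375 = 0.2651 in; A_we = 0.2651 × 25 = 6.628 in².
Directional factor: 1.0 + 0.5 sin^1.5(90°) = 1.5.
F_nw = 0.6 × 100 × 1.5 = 90 ksi.
φR_n = 0.75 × 90 × 6.628 = 447.4 kips.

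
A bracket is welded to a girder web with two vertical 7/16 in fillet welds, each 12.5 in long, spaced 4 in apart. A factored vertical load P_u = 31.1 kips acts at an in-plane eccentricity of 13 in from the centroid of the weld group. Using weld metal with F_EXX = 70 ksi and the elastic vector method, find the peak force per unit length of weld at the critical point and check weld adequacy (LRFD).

f_max ≈ 6.72 kip/in; adequate

Total weld length L_w = 25 in. Treat welds as unit-width lines.
Polar moment about centroid: J = 2[d³/12 + d(b/2)²] = 2[12.5³/12 + 12.5×2²] = 425.5 in³.
Direct shear f_v = P/L_w = 31.1 / 25 = 1.244 kip/in (vertical).
Torsion M = P·e = 31.1 × 13 = 404.3 kip·in.
Critical point at (x, y) = (2, 6.25) from centroid. f_tx = M·y/J = 5.938 kip/in; f_ty = M·x/J = 1.9 kip/in.
Resultant f_max = √[f_tx² + (f_v + f_ty)²] = √[5.938² + (1.244 + 1.9)²] = 6.719 kip/in.
Capacity per unit length: φr_n = 0.75 × 0.6 × 70 × (0.707 × 0.4375) = 9.743 kip/in.
6.719 ≤ 9.743 → adequate.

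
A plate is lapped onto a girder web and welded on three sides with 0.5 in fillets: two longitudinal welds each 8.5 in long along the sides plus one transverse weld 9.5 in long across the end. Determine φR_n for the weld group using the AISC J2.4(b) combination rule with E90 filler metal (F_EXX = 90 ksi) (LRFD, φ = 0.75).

φR_n ≈ 411 kip

t_e = 0.707 × 0.5 = 0.3535 in.
R_nwl = 0.6 × 90 × 0.3535 × 17 = 324.5 kip (longitudinal, 2 welds).
R_nwt = 0.6 × 90 × 0.3535 × 9.5 = 181.3 kip (transverse, base value).
(i) R_nwl + R_nwt = 505.9 kip; (ii) 0.85 R_nwl + 1.5 R_nwt = 547.9 kip.
R_n = max = 547.9 kip [governs: (ii)]; φR_n = 410.9 kip.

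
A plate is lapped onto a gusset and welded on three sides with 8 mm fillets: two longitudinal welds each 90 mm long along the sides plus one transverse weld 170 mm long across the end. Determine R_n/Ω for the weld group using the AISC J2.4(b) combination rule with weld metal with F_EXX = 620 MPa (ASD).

t_e = 0.707 × 8 = 5.656 mm.
R_nwl = 0.6 × 620 × 5.656 × 180 × 10⁻³ = 378.7 kN (longitudinal, 2 welds).
R_nwt = 0.6 × 620 × 5.656 × 170 × 10⁻³ = 357.7 kN (transverse, base value).
(i) R_nwl + R_nwt = 736.4 kN; (ii) 0.85 R_nwl + 1.5 R_nwt = 858.4 kN.
R_n = max = 858.4 kN [governs: (ii)]; R_n/Ω = 429.2 kN.

R_n/Ω ≈ 429 kN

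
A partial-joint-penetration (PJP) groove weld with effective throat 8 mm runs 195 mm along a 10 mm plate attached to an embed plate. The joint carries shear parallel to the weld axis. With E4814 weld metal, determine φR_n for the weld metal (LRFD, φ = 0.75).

φR_n ≈ 337 kN

E48XX → F_EXX = 480 MPa.
Effective throat (given) t_e = 8 mm.
A_we = 8 × 195 = 1560 mm².
F_nw = 0.6 F_EXX = 288 MPa.
φR_n = 0.75 × 288 × 1560 × 10⁻³ = 337 kN.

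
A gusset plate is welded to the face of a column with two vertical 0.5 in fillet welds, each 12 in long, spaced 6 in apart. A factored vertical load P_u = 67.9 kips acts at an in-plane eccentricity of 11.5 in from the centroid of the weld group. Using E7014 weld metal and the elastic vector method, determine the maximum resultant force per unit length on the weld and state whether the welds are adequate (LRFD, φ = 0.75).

E70XX → F_EXX = 70 ksi.
Total weld length L_w = 24 in. Treat welds as unit-width lines.
Polar moment about centroid: J = 2[d³/12 + d(b/2)²] = 2[12³/12 + 12×3²] = 504 in³.
Direct shear f_v = P/L_w = 67.9 / 24 = 2.829 kip/in (vertical).
Torsion M = P·e = 67.9 × 11.5 = 780.85 kip·in.
Critical point at (x, y) = (3, 6) from centroid. f_tx = M·y/J = 9.296 kip/in; f_ty = M·x/J = 4.648 kip/in.
Resultant f_max = √[f_tx² + (f_v + f_ty)²] = √[9.296² + (2.829 + 4.648)²] = 11.93 kip/in.
Capacity per unit length: φr_n = 0.75 × 0.6 × 70 × (0.707 × 0.5) = 11.14 kip/in.
11.93 > 11.14 → NOT adequate.

f_max ≈ 11.9 kip/in; NOT adequate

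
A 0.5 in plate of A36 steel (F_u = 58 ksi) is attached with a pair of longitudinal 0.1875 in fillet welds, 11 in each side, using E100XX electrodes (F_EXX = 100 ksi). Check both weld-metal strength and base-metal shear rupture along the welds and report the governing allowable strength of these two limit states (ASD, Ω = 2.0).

R_n/Ω ≈ 87.5 kip (weld metal governs)

t_e = 0.707 × 0.1875 = 0.1326 in; L = 22 in.
Weld metal: R_n/Ω = (1/2.0) × 0.6 × 100 × 0.1326 × 22 = 87.49 kip.
Base metal (shear rupture): R_n/Ω = (1/2.0) × 0.6 × 58 × 0.5 × 22 = 191.4 kip.
Governing: weld metal.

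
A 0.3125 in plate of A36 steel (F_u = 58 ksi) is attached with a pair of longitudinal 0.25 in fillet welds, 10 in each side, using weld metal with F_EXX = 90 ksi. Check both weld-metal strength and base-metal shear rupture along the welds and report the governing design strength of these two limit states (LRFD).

t_e = 0.707 × 0.25 = 0.1767 in; L = 20 in.
Weld metal: φR_n = 0.75 × 0.6 × 90 × 0.1767 × 20 = 143.2 kips.
Base metal (shear rupture): φR_n = 0.75 × 0.6 × 58 × 0.3125 × 20 = 163.1 kips.
Governing: weld metal.

φR_n ≈ 143 kips (weld metal governs)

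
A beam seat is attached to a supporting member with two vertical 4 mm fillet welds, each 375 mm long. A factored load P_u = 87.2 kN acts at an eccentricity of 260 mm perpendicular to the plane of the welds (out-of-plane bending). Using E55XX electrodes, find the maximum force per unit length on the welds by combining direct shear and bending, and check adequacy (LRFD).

E55XX → F_EXX = 550 MPa.
L_w = 2 × 375 = 750 mm; section modulus (unit throat) S = 2 × L²/6 = 46880 mm².
Direct shear f_v = P/L_w = 87.2×10³/750 = 116.3 N/mm.
Moment M = P × e = 87.2×10³ × 260 = 22672000 N·mm; bending f_b = M/S = 483.7 N/mm.
f_max = √(f_v² + f_b²) = √(116.3² + 483.7²) = 497.4 N/mm.
φr_n = 0.75 × 0.6 × 550 × (0.707 × 4) = 699.9 N/mm → adequate.

f_max ≈ 497 N/mm; adequate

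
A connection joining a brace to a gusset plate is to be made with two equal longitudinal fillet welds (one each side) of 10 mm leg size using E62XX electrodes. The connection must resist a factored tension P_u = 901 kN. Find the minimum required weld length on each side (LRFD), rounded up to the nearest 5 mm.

L = 230 mm on each side

E62XX → F_EXX = 620 MPa.
Throat t_e = 0.707 × 10 = 7.07 mm.
φr_n = 0.75 × 0.6 × 620 × 7.07 × 10⁻³ = 1.973 kN/mm.
L_req = P_u / φr_n = 901 / 1.973 = 456.8 mm total.
Per side: 456.8 / 2 = 228.4 mm.
Round up → use L = 230 mm on each side.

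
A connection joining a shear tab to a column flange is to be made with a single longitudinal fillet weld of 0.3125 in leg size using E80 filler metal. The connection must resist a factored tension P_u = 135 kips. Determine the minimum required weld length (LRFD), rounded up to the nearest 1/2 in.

L = 17 in

E80XX → F_EXX = 80 ksi.
Throat t_e = 0.707 × 0.3125 = 0.2209 in.
φr_n = 0.75 × 0.6 × 80 × 0.2209 = 7.954 kips/in.
L_req = P_u / φr_n = 135 / 7.954 = 16.97 in total.
Round up → use L = 17 in.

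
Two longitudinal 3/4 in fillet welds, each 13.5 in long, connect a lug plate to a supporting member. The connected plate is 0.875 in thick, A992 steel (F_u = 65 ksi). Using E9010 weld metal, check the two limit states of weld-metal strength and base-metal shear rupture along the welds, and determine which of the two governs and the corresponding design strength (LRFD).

φR_n ≈ 580 kip (weld metal governs)

E90XX → F_EXX = 90 ksi.
t_e = 0.707 × 0.75 = 0.5302 in; L = 27 in.
Weld metal: φR_n = 0.75 × 0.6 × 90 × 0.5302 × 27 = 579.8 kip.
Base metal (shear rupture): φR_n = 0.75 × 0.6 × 65 × 0.875 × 27 = 691 kip.
Governing: weld metal.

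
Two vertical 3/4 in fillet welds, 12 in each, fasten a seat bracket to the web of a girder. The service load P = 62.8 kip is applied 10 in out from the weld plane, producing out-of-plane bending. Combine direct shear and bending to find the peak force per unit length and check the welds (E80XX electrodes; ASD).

f_max ≈ 13.3 kip/in; NOT adequate

E80XX → F_EXX = 80 ksi.
L_w = 2 × 12 = 24 in; section modulus (unit throat) S = 2 × L²/6 = 48 in².
Direct shear f_v = P/L_w = 62.8/24 = 2.617 kip/in.
Moment M = P × e = 62.8 × 10 = 628 kip·in; bending f_b = M/S = 13.08 kip/in.
f_max = √(f_v² + f_b²) = √(2.617² + 13.08²) = 13.34 kip/in.
r_n/Ω = (1/2.0) × 0.6 × 80 × (0.707 × 0.75) = 12.73 kip/in → NOT adequate.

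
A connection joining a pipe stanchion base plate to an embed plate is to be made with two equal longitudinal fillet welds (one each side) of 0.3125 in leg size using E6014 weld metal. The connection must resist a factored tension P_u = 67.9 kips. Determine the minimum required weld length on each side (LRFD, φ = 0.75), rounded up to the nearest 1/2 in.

E60XX → F_EXX = 60 ksi.
Throat t_e = 0.707 × 0.3125 = 0.2209 in.
φr_n = 0.75 × 0.6 × 60 × 0.2209 = 5.965 kips/in.
L_req = P_u / φr_n = 67.9 / 5.965 = 11.38 in total.
Per side: 11.38 / 2 = 5.691 in.
Round up → use L = 6 in on each side.

L = 6 in on each side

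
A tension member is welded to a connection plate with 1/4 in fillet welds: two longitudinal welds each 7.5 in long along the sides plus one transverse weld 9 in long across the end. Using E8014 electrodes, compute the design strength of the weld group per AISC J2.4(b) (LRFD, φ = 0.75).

E80XX → F_EXX = 80 ksi.
t_e = 0.707 × 0.25 = 0.1767 in.
R_nwl = 0.6 × 80 × 0.1767 × 15 = 127.3 kip (longitudinal, 2 welds).
R_nwt = 0.6 × 80 × 0.1767 × 9 = 76.36 kip (transverse, base value).
(i) R_nwl + R_nwt = 203.6 kip; (ii) 0.85 R_nwl + 1.5 R_nwt = 222.7 kip.
R_n = max = 222.7 kip [governs: (ii)]; φR_n = 167 kip.

φR_n ≈ 167 kip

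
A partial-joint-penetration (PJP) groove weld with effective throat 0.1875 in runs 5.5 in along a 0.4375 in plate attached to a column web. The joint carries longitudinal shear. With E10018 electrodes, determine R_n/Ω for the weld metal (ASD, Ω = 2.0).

R_n/Ω ≈ 30.9 kip

E100XX → F_EXX = 100 ksi.
Effective throat (given) t_e = 0.1875 in.
A_we = 0.1875 × 5.5 = 1.031 in².
F_nw = 0.6 F_EXX = 60 ksi.
R_n/Ω = (60 × 1.031) / 2.0 = 30.94 kip.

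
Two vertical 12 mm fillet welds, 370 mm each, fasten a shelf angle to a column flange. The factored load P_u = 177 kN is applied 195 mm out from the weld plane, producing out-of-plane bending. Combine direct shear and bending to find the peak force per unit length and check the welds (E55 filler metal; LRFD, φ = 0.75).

E55XX → F_EXX = 550 MPa.
L_w = 2 × 370 = 740 mm; section modulus (unit throat) S = 2 × L²/6 = 45630 mm².
Direct shear f_v = P/L_w = 177×10³/740 = 239.2 N/mm.
Moment M = P × e = 177×10³ × 195 = 34515000 N·mm; bending f_b = M/S = 756.4 N/mm.
f_max = √(f_v² + f_b²) = √(239.2² + 756.4²) = 793.3 N/mm.
φr_n = 0.75 × 0.6 × 550 × (0.707 × 12) = 2100 N/mm → adequate.

f_max ≈ 793 N/mm; adequate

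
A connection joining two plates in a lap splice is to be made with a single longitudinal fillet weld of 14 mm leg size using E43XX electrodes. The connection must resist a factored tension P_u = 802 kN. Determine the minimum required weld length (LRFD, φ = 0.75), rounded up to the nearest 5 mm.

L = 420 mm

E43XX → F_EXX = 430 MPa.
Throat t_e = 0.707 × 14 = 9.898 mm.
φr_n = 0.75 × 0.6 × 430 × 9.898 × 10⁻³ = 1.915 kN/mm.
L_req = P_u / φr_n = 802 / 1.915 = 418.7 mm total.
Round up → use L = 420 mm.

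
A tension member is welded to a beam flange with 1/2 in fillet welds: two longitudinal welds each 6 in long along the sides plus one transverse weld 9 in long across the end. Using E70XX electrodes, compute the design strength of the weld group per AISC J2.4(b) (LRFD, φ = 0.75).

φR_n ≈ 264 kip

E70XX → F_EXX = 70 ksi.
t_e = 0.707 × 0.5 = 0.3535 in.
R_nwl = 0.6 × 70 × 0.3535 × 12 = 178.2 kip (longitudinal, 2 welds).
R_nwt = 0.6 × 70 × 0.3535 × 9 = 133.6 kip (transverse, base value).
(i) R_nwl + R_nwt = 311.8 kip; (ii) 0.85 R_nwl + 1.5 R_nwt = 351.9 kip.
R_n = max = 351.9 kip [governs: (ii)]; φR_n = 263.9 kip.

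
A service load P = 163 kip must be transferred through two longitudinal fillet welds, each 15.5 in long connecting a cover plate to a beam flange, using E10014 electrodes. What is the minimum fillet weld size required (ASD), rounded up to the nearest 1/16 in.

w = 1/4 in

E100XX → F_EXX = 100 ksi.
Total weld length L = 31 in.
Required throat t_e = P × Ω / (0.6 F_EXX × L) = 163 × 2.0 / (0.6 × 100 × 31) = 0.1753 in.
Required leg w = t_e / 0.707 = 0.2479 in → use 1/4 in.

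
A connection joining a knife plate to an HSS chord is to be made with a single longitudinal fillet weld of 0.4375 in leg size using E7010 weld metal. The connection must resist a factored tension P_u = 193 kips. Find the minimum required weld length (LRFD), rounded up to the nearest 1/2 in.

E70XX → F_EXX = 70 ksi.
Throat t_e = 0.707 × 0.4375 = 0.3093 in.
φr_n = 0.75 × 0.6 × 70 × 0.3093 = 9.743 kips/in.
L_req = P_u / φr_n = 193 / 9.743 = 19.81 in total.
Round up → use L = 20 in.

L = 20 in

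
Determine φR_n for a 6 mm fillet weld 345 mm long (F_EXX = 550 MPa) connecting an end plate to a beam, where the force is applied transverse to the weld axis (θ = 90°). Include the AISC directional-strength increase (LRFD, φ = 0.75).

φR_n ≈ 543 kN

t_e = 0.707 × 6 = 4.242 mm; A_we = 4.242 × 345 = 1463 mm².
Directional factor: 1.0 + 0.5 sin^1.5(90°) = 1.5.
F_nw = 0.6 × 550 × 1.5 = 495 MPa.
φR_n = 0.75 × 495 × 1463 × 10⁻³ = 543.3 kN.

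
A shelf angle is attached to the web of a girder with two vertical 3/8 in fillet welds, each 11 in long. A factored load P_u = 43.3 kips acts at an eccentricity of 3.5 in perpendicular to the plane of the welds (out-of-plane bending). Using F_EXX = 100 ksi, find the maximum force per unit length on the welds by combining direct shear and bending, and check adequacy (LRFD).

L_w = 2 × 11 = 22 in; section modulus (unit throat) S = 2 × L²/6 = 40.33 in².
Direct shear f_v = P/L_w = 43.3/22 = 1.968 kip/in.
Moment M = P × e = 43.3 × 3.5 = 151.55 kip·in; bending f_b = M/S = 3.757 kip/in.
f_max = √(f_v² + f_b²) = √(1.968² + 3.757²) = 4.242 kip/in.
φr_n = 0.75 × 0.6 × 100 × (0.707 × 0.375) = 11.93 kip/in → adequate.

f_max ≈ 4.24 kip/in; adequate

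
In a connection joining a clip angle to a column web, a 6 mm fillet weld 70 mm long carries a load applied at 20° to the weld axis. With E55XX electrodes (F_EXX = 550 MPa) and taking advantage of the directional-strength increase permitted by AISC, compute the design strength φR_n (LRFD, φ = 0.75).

t_e = 0.707 × 6 = 4.242 mm; A_we = 4.242 × 70 = 296.9 mm².
Directional factor: 1.0 + 0.5 sin^1.5(20°) = 1.1.
F_nw = 0.6 × 550 × 1.1 = 363 MPa.
φR_n = 0.75 × 363 × 296.9 × 10⁻³ = 80.84 kN.

φR_n ≈ 80.8 kN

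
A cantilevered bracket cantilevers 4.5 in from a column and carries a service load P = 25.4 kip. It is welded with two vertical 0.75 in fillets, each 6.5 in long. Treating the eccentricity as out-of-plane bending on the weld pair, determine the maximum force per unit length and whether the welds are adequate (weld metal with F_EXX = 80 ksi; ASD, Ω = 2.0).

f_max ≈ 8.35 kip/in; adequate

L_w = 2 × 6.5 = 13 in; section modulus (unit throat) S = 2 × L²/6 = 14.08 in².
Direct shear f_v = P/L_w = 25.4/13 = 1.954 kip/in.
Moment M = P × e = 25.4 × 4.5 = 114.3 kip·in; bending f_b = M/S = 8.116 kip/in.
f_max = √(f_v² + f_b²) = √(1.954² + 8.116²) = 8.348 kip/in.
r_n/Ω = (1/2.0) × 0.6 × 80 × (0.707 × 0.75) = 12.73 kip/in → adequate.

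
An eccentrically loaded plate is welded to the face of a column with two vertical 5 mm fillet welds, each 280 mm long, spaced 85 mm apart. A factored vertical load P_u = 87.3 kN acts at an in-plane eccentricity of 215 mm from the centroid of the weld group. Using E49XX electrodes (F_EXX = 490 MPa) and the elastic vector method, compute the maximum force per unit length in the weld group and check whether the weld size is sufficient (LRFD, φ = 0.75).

f_max ≈ 651 N/mm; adequate

Total weld length L_w = 560 mm. Treat welds as unit-width lines.
Polar moment about centroid: J = 2[d³/12 + d(b/2)²] = 2[280³/12 + 280×42.5²] = 4670000 mm³.
Direct shear f_v = P/L_w = 87.3×10³ / 560 = 155.9 N/mm (vertical).
Torsion M = P·e = 87.3×10³ × 215 = 18770000 N·mm.
Critical point at (x, y) = (42.5, 140) from centroid. f_tx = M·y/J = 562.7 N/mm; f_ty = M·x/J = 170.8 N/mm.
Resultant f_max = √[f_tx² + (f_v + f_ty)²] = √[562.7² + (155.9 + 170.8)²] = 650.6 N/mm.
Capacity per unit length: φr_n = 0.75 × 0.6 × 490 × (0.707 × 5) = 779.5 N/mm.
650.6 ≤ 779.5 → adequate.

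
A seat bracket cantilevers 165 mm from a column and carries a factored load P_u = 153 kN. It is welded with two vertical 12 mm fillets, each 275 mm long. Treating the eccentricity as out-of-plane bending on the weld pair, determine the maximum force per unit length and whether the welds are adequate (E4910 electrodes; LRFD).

E49XX → F_EXX = 490 MPa.
L_w = 2 × 275 = 550 mm; section modulus (unit throat) S = 2 × L²/6 = 25210 mm².
Direct shear f_v = P/L_w = 153×10³/550 = 278.2 N/mm.
Moment M = P × e = 153×10³ × 165 = 25245000 N·mm; bending f_b = M/S = 1001 N/mm.
f_max = √(f_v² + f_b²) = √(278.2² + 1001²) = 1039 N/mm.
φr_n = 0.75 × 0.6 × 490 × (0.707 × 12) = 1871 N/mm → adequate.

f_max ≈ 1040 N/mm; adequate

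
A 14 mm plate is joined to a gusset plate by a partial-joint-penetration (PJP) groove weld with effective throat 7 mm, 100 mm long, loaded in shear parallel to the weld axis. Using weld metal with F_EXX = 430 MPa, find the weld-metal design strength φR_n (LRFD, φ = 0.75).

φR_n ≈ 135 kN

Effective throat (given) t_e = 7 mm.
A_we = 7 × 100 = 700 mm².
F_nw = 0.6 F_EXX = 258 MPa.
φR_n = 0.75 × 258 × 700 × 10⁻³ = 135.4 kN.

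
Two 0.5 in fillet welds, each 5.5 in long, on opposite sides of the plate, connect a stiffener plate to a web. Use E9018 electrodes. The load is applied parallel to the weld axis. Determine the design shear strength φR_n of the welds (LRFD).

φR_n ≈ 157 kip

E90XX → F_EXX = 90 ksi.
Effective throat t_e = 0.707 × 0.5 = 0.3535 in.
Total length L = 11 in; A_we = 0.3535 × 11 = 3.888 in².
F_nw = 0.6 F_EXX = 0.6 × 90 = 54 ksi.
φR_n = 0.75 × 54 × 3.888 = 157.5 kip.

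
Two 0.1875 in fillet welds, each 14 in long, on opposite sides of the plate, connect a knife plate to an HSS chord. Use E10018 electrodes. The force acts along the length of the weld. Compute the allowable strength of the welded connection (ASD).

R_n/Ω ≈ 111 kip

E100XX → F_EXX = 100 ksi.
Effective throat t_e = 0.707 × 0.1875 = 0.1326 in.
Total length L = 28 in; A_we = 0.1326 × 28 = 3.712 in².
F_nw = 0.6 F_EXX = 0.6 × 100 = 60 ksi.
R_n = 60 × 3.712 = 222.7 kip; R_n/Ω = 222.7/2.0 = 111.4 kip.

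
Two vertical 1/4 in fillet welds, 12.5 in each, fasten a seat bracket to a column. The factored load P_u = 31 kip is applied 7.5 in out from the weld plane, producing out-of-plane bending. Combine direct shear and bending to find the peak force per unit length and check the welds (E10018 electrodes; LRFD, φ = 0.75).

E100XX → F_EXX = 100 ksi.
L_w = 2 × 12.5 = 25 in; section modulus (unit throat) S = 2 × L²/6 = 52.08 in².
Direct shear f_v = P/L_w = 31/25 = 1.24 kip/in.
Moment M = P × e = 31 × 7.5 = 232.5 kip·in; bending f_b = M/S = 4.464 kip/in.
f_max = √(f_v² + f_b²) = √(1.24² + 4.464²) = 4.633 kip/in.
φr_n = 0.75 × 0.6 × 100 × (0.707 × 0.25) = 7.954 kip/in → adequate.

f_max ≈ 4.63 kip/in; adequate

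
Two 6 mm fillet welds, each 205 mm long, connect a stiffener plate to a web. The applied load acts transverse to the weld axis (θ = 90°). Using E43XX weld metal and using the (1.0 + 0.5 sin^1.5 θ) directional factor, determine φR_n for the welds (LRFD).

E43XX → F_EXX = 430 MPa.
t_e = 0.707 × 6 = 4.242 mm; A_we = 4.242 × 410 = 1739 mm².
Directional factor: 1.0 + 0.5 sin^1.5(90°) = 1.5.
F_nw = 0.6 × 430 × 1.5 = 387 MPa.
φR_n = 0.75 × 387 × 1739 × 10⁻³ = 504.8 kN.

φR_n ≈ 505 kN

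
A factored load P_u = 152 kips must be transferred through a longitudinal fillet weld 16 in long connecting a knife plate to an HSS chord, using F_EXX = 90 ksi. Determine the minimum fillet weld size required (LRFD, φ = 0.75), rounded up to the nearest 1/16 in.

Total weld length L = 16 in.
Required throat t_e = P_u / (φ × 0.6 F_EXX × L) = 152 / (0.75 × 0.6 × 90 × 16) = 0.2346 in.
Required leg w = t_e / 0.707 = 0.3318 in → use 3/8 in.

w = 3/8 in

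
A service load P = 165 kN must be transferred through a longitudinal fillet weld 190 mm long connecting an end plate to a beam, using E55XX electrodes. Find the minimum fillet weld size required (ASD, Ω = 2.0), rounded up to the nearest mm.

w = 8 mm

E55XX → F_EXX = 550 MPa.
Total weld length L = 190 mm.
Required throat t_e = P × Ω / (0.6 F_EXX × L) = 165 × 2.0 / (0.6 × 550 × 190 × 10⁻³) = 5.263 mm.
Required leg w = t_e / 0.707 = 7.444 mm → use 8 mm.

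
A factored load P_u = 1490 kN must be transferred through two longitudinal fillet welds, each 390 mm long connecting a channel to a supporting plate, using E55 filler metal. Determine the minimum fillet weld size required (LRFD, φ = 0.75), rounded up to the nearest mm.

E55XX → F_EXX = 550 MPa.
Total weld length L = 780 mm.
Required throat t_e = P_u / (φ × 0.6 F_EXX × L) = 1490 / (0.75 × 0.6 × 550 × 780 × 10⁻³) = 7.718 mm.
Required leg w = t_e / 0.707 = 10.92 mm → use 11 mm.

w = 11 mm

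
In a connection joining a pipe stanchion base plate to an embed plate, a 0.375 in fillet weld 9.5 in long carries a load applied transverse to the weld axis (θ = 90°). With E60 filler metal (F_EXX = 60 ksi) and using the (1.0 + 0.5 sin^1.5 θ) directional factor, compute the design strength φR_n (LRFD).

t_e = 0.707 × 0.375 = 0.2651 in; A_we = 0.2651 × 9.5 = 2.519 in².
Directional factor: 1.0 + 0.5 sin^1.5(90°) = 1.5.
F_nw = 0.6 × 60 × 1.5 = 54 ksi.
φR_n = 0.75 × 54 × 2.519 = 102 kip.

φR_n ≈ 102 kip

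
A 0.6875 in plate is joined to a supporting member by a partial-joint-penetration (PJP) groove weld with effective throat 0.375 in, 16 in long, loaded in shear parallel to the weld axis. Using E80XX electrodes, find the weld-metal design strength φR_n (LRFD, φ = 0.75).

E80XX → F_EXX = 80 ksi.
Effective throat (given) t_e = 0.375 in.
A_we = 0.375 × 16 = 6 in².
F_nw = 0.6 F_EXX = 48 ksi.
φR_n = 0.75 × 48 × 6 = 216 kips.

φR_n ≈ 216 kips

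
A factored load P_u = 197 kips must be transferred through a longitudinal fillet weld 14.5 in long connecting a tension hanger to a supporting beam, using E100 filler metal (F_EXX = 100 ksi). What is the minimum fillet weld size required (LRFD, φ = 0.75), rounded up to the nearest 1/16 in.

Total weld length L = 14.5 in.
Required throat t_e = P_u / (φ × 0.6 F_EXX × L) = 197 / (0.75 × 0.6 × 100 × 14.5) = 0.3019 in.
Required leg w = t_e / 0.707 = 0.427 in → use 7/16 in.

w = 7/16 in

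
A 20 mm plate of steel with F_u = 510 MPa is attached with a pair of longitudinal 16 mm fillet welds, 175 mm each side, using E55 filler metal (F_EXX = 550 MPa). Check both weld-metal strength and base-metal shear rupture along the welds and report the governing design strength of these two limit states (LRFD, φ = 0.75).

t_e = 0.707 × 16 = 11.31 mm; L = 350 mm.
Weld metal: φR_n = 0.75 × 0.6 × 550 × 11.31 × 350 × 10⁻³ = 979.9 kN.
Base metal (shear rupture): φR_n = 0.75 × 0.6 × 510 × 20 × 350 × 10⁻³ = 1606 kN.
Governing: weld metal.

φR_n ≈ 980 kN (weld metal governs)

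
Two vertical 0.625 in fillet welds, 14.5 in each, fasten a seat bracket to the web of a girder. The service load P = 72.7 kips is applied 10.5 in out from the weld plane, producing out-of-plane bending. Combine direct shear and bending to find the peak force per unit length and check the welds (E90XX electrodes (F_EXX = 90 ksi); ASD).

L_w = 2 × 14.5 = 29 in; section modulus (unit throat) S = 2 × L²/6 = 70.08 in².
Direct shear f_v = P/L_w = 72.7/29 = 2.507 kip/in.
Moment M = P × e = 72.7 × 10.5 = 763.35 kip·in; bending f_b = M/S = 10.89 kip/in.
f_max = √(f_v² + f_b²) = √(2.507² + 10.89²) = 11.18 kip/in.
r_n/Ω = (1/2.0) × 0.6 × 90 × (0.707 × 0.625) = 11.93 kip/in → adequate.

f_max ≈ 11.2 kip/in; adequate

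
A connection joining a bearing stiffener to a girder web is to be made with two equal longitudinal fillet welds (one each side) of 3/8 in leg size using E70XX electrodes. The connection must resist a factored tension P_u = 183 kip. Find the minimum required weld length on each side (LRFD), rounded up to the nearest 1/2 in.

L = 11 in on each side

E70XX → F_EXX = 70 ksi.
Throat t_e = 0.707 × 0.375 = 0.2651 in.
φr_n = 0.75 × 0.6 × 70 × 0.2651 = 8.351 kip/in.
L_req = P_u / φr_n = 183 / 8.351 = 21.91 in total.
Per side: 21.91 / 2 = 10.96 in.
Round up → use L = 11 in on each side.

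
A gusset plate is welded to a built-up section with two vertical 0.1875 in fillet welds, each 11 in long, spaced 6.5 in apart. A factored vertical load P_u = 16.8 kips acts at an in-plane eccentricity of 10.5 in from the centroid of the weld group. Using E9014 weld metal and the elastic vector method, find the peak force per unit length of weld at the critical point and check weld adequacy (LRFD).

E90XX → F_EXX = 90 ksi.
Total weld length L_w = 22 in. Treat welds as unit-width lines.
Polar moment about centroid: J = 2[d³/12 + d(b/2)²] = 2[11³/12 + 11×3.25²] = 454.2 in³.
Direct shear f_v = P/L_w = 16.8 / 22 = 0.7636 kip/in (vertical).
Torsion M = P·e = 16.8 × 10.5 = 176.4 kip·in.
Critical point at (x, y) = (3.25, 5.5) from centroid. f_tx = M·y/J = 2.136 kip/in; f_ty = M·x/J = 1.262 kip/in.
Resultant f_max = √[f_tx² + (f_v + f_ty)²] = √[2.136² + (0.7636 + 1.262)²] = 2.944 kip/in.
Capacity per unit length: φr_n = 0.75 × 0.6 × 90 × (0.707 × 0.1875) = 5.369 kip/in.
2.944 ≤ 5.369 → adequate.

f_max ≈ 2.94 kip/in; adequate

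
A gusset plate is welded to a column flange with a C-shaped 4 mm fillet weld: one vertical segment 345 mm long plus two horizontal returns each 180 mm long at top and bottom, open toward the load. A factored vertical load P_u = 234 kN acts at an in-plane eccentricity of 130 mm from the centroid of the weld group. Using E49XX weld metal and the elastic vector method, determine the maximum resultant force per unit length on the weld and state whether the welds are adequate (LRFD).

E49XX → F_EXX = 490 MPa.
Total weld length L_w = 705 mm. Treat welds as unit-width lines.
Centroid: x̄ = 2×180×90 / 705 = 45.96 mm from the vertical weld.
Polar moment about centroid: J = I_x + I_y = [345³/12 + 2×180×172.5²] + [345×45.96² + 2(180³/12 + 180×44.04²)] = 16530000 mm³.
Direct shear f_v = P/L_w = 234×10³ / 705 = 331.9 N/mm (vertical).
Torsion M = P·e = 234×10³ × 130 = 30420000 N·mm.
Critical point at (x, y) = (134, 172.5) from centroid. f_tx = M·y/J = 317.4 N/mm; f_ty = M·x/J = 246.6 N/mm.
Resultant f_max = √[f_tx² + (f_v + f_ty)²] = √[317.4² + (331.9 + 246.6)²] = 659.9 N/mm.
Capacity per unit length: φr_n = 0.75 × 0.6 × 490 × (0.707 × 4) = 623.6 N/mm.
659.9 > 623.6 → NOT adequate.

f_max ≈ 660 N/mm; NOT adequate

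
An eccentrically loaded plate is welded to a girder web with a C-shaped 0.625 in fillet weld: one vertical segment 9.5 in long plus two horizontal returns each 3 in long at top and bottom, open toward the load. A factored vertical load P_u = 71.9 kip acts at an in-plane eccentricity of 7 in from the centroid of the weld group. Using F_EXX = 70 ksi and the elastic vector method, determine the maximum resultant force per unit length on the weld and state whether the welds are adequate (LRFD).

f_max ≈ 14.9 kip/in; NOT adequate

Total weld length L_w = 15.5 in. Treat welds as unit-width lines.
Centroid: x̄ = 2×3×1.5 / 15.5 = 0.5806 in from the vertical weld.
Polar moment about centroid: J = I_x + I_y = [9.5³/12 + 2×3×4.75²] + [9.5×0.5806² + 2(3³/12 + 3×0.9194²)] = 219.6 in³.
Direct shear f_v = P/L_w = 71.9 / 15.5 = 4.639 kip/in (vertical).
Torsion M = P·e = 71.9 × 7 = 503.3 kip·in.
Critical point at (x, y) = (2.419, 4.75) from centroid. f_tx = M·y/J = 10.89 kip/in; f_ty = M·x/J = 5.545 kip/in.
Resultant f_max = √[f_tx² + (f_v + f_ty)²] = √[10.89² + (4.639 + 5.545)²] = 14.91 kip/in.
Capacity per unit length: φr_n = 0.75 × 0.6 × 70 × (0.707 × 0.625) = 13.92 kip/in.
14.91 > 13.92 → NOT adequate.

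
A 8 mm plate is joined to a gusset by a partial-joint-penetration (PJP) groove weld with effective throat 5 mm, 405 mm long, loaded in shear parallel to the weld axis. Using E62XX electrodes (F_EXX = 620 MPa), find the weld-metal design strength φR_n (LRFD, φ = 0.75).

Effective throat (given) t_e = 5 mm.
A_we = 5 × 405 = 2025 mm².
F_nw = 0.6 F_EXX = 372 MPa.
φR_n = 0.75 × 372 × 2025 × 10⁻³ = 565 kN.

φR_n ≈ 565 kN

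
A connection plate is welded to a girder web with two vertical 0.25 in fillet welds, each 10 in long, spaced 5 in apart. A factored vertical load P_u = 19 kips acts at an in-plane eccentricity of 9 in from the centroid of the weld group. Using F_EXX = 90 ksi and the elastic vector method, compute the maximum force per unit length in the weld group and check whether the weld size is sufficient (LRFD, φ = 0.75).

f_max ≈ 3.8 kip/in; adequate

Total weld length L_w = 20 in. Treat welds as unit-width lines.
Polar moment about centroid: J = 2[d³/12 + d(b/2)²] = 2[10³/12 + 10×2.5²] = 291.7 in³.
Direct shear f_v = P/L_w = 19 / 20 = 0.95 kip/in (vertical).
Torsion M = P·e = 19 × 9 = 171 kip·in.
Critical point at (x, y) = (2.5, 5) from centroid. f_tx = M·y/J = 2.931 kip/in; f_ty = M·x/J = 1.466 kip/in.
Resultant f_max = √[f_tx² + (f_v + f_ty)²] = √[2.931² + (0.95 + 1.466)²] = 3.799 kip/in.
Capacity per unit length: φr_n = 0.75 × 0.6 × 90 × (0.707 × 0.25) = 7.158 kip/in.
3.799 ≤ 7.158 → adequate.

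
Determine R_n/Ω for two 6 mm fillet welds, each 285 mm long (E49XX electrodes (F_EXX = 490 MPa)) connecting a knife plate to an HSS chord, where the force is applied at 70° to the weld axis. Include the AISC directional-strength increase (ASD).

t_e = 0.707 × 6 = 4.242 mm; A_we = 4.242 × 570 = 2418 mm².
Directional factor: 1.0 + 0.5 sin^1.5(70°) = 1.455.
F_nw = 0.6 × 490 × 1.455 = 427.9 MPa.
R_n/Ω = (427.9 × 2418) / 2.0 × 10⁻³ = 517.3 kN.

R_n/Ω ≈ 517 kN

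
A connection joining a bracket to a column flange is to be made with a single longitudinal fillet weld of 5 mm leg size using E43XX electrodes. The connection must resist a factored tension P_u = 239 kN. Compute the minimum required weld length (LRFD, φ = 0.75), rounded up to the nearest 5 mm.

L = 350 mm

E43XX → F_EXX = 430 MPa.
Throat t_e = 0.707 × 5 = 3.535 mm.
φr_n = 0.75 × 0.6 × 430 × 3.535 × 10⁻³ = 0.684 kN/mm.
L_req = P_u / φr_n = 239 / 0.684 = 349.4 mm total.
Round up → use L = 350 mm.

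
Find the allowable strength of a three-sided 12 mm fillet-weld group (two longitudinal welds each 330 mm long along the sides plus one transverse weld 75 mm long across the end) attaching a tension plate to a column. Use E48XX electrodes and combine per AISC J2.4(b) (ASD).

R_n/Ω ≈ 898 kN

E48XX → F_EXX = 480 MPa.
t_e = 0.707 × 12 = 8.484 mm.
R_nwl = 0.6 × 480 × 8.484 × 660 × 10⁻³ = 1613 kN (longitudinal, 2 welds).
R_nwt = 0.6 × 480 × 8.484 × 75 × 10⁻³ = 183.3 kN (transverse, base value).
(i) R_nwl + R_nwt = 1796 kN; (ii) 0.85 R_nwl + 1.5 R_nwt = 1646 kN.
R_n = max = 1796 kN [governs: (i)]; R_n/Ω = 897.9 kN.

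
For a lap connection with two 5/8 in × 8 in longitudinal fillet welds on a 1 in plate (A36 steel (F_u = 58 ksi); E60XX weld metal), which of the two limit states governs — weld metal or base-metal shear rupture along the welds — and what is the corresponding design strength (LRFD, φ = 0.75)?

E60XX → F_EXX = 60 ksi.
t_e = 0.707 × 0.625 = 0.4419 in; L = 16 in.
Weld metal: φR_n = 0.75 × 0.6 × 60 × 0.4419 × 16 = 190.9 kips.
Base metal (shear rupture): φR_n = 0.75 × 0.6 × 58 × 1 × 16 = 417.6 kips.
Governing: weld metal.

φR_n ≈ 191 kips (weld metal governs)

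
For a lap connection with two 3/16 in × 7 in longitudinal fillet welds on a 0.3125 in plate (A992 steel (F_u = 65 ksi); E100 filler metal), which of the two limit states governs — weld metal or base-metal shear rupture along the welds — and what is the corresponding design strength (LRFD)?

E100XX → F_EXX = 100 ksi.
t_e = 0.707 × 0.1875 = 0.1326 in; L = 14 in.
Weld metal: φR_n = 0.75 × 0.6 × 100 × 0.1326 × 14 = 83.51 kip.
Base metal (shear rupture): φR_n = 0.75 × 0.6 × 65 × 0.3125 × 14 = 128 kip.
Governing: weld metal.

φR_n ≈ 83.5 kip (weld metal governs)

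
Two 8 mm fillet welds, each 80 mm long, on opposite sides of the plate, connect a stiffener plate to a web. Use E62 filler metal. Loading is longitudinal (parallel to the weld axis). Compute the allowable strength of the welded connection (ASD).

R_n/Ω ≈ 168 kN

E62XX → F_EXX = 620 MPa.
Effective throat t_e = 0.707 × 8 = 5.656 mm.
Total length L = 160 mm; A_we = 5.656 × 160 = 905 mm².
F_nw = 0.6 F_EXX = 0.6 × 620 = 372 MPa.
R_n = 372 × 905 × 10⁻³ = 336.6 kN; R_n/Ω = 336.6/2.0 = 168.3 kN.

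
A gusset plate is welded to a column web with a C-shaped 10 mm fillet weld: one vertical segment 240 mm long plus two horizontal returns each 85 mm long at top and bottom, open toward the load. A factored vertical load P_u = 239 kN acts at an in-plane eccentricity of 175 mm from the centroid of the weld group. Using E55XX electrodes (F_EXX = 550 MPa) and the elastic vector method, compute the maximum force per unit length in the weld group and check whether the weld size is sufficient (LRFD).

f_max ≈ 1840 N/mm; NOT adequate

Total weld length L_w = 410 mm. Treat welds as unit-width lines.
Centroid: x̄ = 2×85×42.5 / 410 = 17.62 mm from the vertical weld.
Polar moment about centroid: J = I_x + I_y = [240³/12 + 2×85×120²] + [240×17.62² + 2(85³/12 + 85×24.88²)] = 3882000 mm³.
Direct shear f_v = P/L_w = 239×10³ / 410 = 582.9 N/mm (vertical).
Torsion M = P·e = 239×10³ × 175 = 41825000 N·mm.
Critical point at (x, y) = (67.38, 120) from centroid. f_tx = M·y/J = 1293 N/mm; f_ty = M·x/J = 725.9 N/mm.
Resultant f_max = √[f_tx² + (f_v + f_ty)²] = √[1293² + (582.9 + 725.9)²] = 1840 N/mm.
Capacity per unit length: φr_n = 0.75 × 0.6 × 550 × (0.707 × 10) = 1750 N/mm.
1840 > 1750 → NOT adequate.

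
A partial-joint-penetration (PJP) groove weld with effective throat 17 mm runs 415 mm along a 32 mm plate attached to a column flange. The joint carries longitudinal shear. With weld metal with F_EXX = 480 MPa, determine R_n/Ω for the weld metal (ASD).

R_n/Ω ≈ 1020 kN

Effective throat (given) t_e = 17 mm.
A_we = 17 × 415 = 7055 mm².
F_nw = 0.6 F_EXX = 288 MPa.
R_n/Ω = (288 × 7055) / 2.0 × 10⁻³ = 1016 kN.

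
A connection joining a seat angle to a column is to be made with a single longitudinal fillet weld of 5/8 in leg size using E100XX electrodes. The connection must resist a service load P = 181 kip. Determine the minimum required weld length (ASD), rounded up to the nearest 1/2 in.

E100XX → F_EXX = 100 ksi.
Throat t_e = 0.707 × 0.625 = 0.4419 in.
r_n/Ω = (0.6 × 100 × 0.4419) / 2.0 = 13.26 kip/in.
L_req = P / (r_n/Ω) = 181 / 13.26 = 13.65 in total.
Round up → use L = 14 in.

L = 14 in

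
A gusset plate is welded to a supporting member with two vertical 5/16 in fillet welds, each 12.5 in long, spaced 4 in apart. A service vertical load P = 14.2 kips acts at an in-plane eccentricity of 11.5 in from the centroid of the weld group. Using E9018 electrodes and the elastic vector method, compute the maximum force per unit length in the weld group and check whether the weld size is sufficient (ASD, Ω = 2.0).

f_max ≈ 2.75 kip/in; adequate

E90XX → F_EXX = 90 ksi.
Total weld length L_w = 25 in. Treat welds as unit-width lines.
Polar moment about centroid: J = 2[d³/12 + d(b/2)²] = 2[12.5³/12 + 12.5×2²] = 425.5 in³.
Direct shear f_v = P/L_w = 14.2 / 25 = 0.568 kip/in (vertical).
Torsion M = P·e = 14.2 × 11.5 = 163.3 kip·in.
Critical point at (x, y) = (2, 6.25) from centroid. f_tx = M·y/J = 2.399 kip/in; f_ty = M·x/J = 0.7675 kip/in.
Resultant f_max = √[f_tx² + (f_v + f_ty)²] = √[2.399² + (0.568 + 0.7675)²] = 2.745 kip/in.
Capacity per unit length: r_n/Ω = (1/2.0) × 0.6 × 90 × (0.707 × 0.3125) = 5.965 kip/in.
2.745 ≤ 5.965 → adequate.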